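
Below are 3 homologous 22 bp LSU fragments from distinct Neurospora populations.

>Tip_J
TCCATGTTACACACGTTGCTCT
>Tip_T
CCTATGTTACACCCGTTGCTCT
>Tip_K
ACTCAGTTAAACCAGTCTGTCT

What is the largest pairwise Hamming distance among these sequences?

10

Pairwise Hamming distances:
  Tip_J vs Tip_T: 3
  Tip_J vs Tip_K: 10
  Tip_T vs Tip_K: 8
The largest is 10, between Tip_J and Tip_K.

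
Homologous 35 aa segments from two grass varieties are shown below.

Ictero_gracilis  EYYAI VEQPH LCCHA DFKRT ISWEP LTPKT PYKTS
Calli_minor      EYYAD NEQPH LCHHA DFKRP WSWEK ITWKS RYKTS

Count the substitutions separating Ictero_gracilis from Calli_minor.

Mismatches occur at site 5 (I→D), site 6 (V→N), site 13 (C→H), site 20 (T→P), site 21 (I→W), site 25 (P→K), site 26 (L→I), site 28 (P→W), site 30 (T→S), site 31 (P→R).
That gives 10 mismatches out of 35 aligned sites, so the Hamming distance is 10.

10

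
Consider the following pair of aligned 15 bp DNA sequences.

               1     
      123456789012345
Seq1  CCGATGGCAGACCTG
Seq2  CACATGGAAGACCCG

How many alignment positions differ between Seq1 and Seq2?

Mismatches occur at site 2 (C/A), site 3 (G/C), site 8 (C/A), site 14 (T/C).
That gives 4 mismatches out of 15 aligned sites, so the Hamming distance is 4.

4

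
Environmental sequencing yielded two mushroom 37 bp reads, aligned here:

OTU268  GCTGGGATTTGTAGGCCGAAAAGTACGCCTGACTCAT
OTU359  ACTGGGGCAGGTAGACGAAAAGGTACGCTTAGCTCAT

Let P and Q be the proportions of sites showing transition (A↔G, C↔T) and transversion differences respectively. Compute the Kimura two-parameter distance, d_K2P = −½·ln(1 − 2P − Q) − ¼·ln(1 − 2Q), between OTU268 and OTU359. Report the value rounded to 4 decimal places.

Differing sites — 1:G/A (Ti); 7:A/G (Ti); 8:T/C (Ti); 9:T/A (Tv); 10:T/G (Tv); 15:G/A (Ti); 17:C/G (Tv); 18:G/A (Ti); 22:A/G (Ti); 29:C/T (Ti); 31:G/A (Ti); 32:A/G (Ti).
Of the 12 differences, 9 transitions and 3 transversions over 37 sites: P = 9/37 = 0.243243, Q = 3/37 = 0.081081.
d = −0.5·ln(0.432433) − 0.25·ln(0.837838) = −0.5·(-0.838328) − 0.25·(-0.176931) = 0.4634.

0.4634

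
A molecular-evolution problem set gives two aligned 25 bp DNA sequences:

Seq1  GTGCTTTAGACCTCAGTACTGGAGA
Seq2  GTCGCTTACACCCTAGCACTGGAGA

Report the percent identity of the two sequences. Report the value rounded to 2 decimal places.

Mismatches occur at site 3 (G↔C), site 4 (C↔G), site 5 (T↔C), site 9 (G↔C), site 13 (T↔C), site 14 (C↔T), site 17 (T↔C).
18 of the 25 sites match, so the percent identity is 18/25 × 100 = 72.00%.

72.00%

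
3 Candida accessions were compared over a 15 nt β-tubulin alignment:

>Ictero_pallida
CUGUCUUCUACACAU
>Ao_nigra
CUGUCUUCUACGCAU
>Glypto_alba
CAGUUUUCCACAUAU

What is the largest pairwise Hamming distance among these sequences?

5

Pairwise Hamming distances:
  Ictero_pallida vs Ao_nigra: 1
  Ictero_pallida vs Glypto_alba: 4
  Ao_nigra vs Glypto_alba: 5
The largest is 5, between Ao_nigra and Glypto_alba.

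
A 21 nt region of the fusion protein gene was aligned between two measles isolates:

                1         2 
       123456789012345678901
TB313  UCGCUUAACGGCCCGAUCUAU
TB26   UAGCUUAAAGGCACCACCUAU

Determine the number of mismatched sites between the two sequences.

5

The sequences differ at positions 2 (C/A), 9 (C/A), 13 (C/A), 15 (G/C), 17 (U/C).
That gives 5 mismatches out of 21 aligned sites, so the Hamming distance is 5.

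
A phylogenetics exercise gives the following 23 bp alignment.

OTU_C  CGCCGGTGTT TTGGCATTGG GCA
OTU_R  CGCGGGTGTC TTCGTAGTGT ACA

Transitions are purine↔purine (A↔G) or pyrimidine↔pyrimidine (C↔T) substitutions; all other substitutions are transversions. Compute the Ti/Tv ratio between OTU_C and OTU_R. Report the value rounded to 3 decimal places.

Mismatches occur at site 4 (C→G, transversion), site 10 (T→C, transition), site 13 (G→C, transversion), site 15 (C→T, transition), site 17 (T→G, transversion), site 20 (G→T, transversion), site 21 (G→A, transition).
Of the 7 differences, 3 transitions and 4 transversions, so Ti/Tv = 3/4 = 0.750.

0.750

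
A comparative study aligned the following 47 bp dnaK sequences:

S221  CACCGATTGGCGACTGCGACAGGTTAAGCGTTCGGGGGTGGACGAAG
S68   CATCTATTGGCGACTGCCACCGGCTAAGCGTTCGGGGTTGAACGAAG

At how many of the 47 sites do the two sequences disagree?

Differing sites — 3:C/T; 5:G/T; 18:G/C; 21:A/C; 24:T/C; 38:G/T; 41:G/A.
That gives 7 mismatches out of 47 aligned sites, so the Hamming distance is 7.

7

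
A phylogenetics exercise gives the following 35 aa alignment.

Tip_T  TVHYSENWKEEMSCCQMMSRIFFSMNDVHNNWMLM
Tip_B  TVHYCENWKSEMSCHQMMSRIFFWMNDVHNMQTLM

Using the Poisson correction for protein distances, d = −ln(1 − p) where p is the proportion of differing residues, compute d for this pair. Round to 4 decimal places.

Mismatches occur at site 5 (S→C), site 10 (E→S), site 15 (C→H), site 24 (S→W), site 31 (N→M), site 32 (W→Q), site 33 (M→T).
p = 7/35 = 0.200000.
d = −ln(1 − 0.200000) = −ln(0.800000) = 0.2231.

0.2231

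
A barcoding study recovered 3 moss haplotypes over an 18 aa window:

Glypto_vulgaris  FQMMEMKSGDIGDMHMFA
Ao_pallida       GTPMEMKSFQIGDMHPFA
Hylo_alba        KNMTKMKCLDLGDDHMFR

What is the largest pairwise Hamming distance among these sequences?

Pairwise Hamming distances:
  Glypto_vulgaris vs Ao_pallida: 6
  Glypto_vulgaris vs Hylo_alba: 9
  Ao_pallida vs Hylo_alba: 12
The largest is 12, between Ao_pallida and Hylo_alba.

12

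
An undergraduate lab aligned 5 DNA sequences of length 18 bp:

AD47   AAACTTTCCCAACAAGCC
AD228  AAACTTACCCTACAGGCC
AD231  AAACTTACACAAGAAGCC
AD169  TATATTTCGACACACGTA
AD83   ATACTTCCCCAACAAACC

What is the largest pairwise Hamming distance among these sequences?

12

Pairwise Hamming distances:
  AD47 vs AD228: 3
  AD47 vs AD231: 3
  AD47 vs AD169: 9
  AD47 vs AD83: 3
  AD228 vs AD231: 4
  AD228 vs AD169: 10
  AD228 vs AD83: 5
  AD231 vs AD169: 11
  AD231 vs AD83: 5
  AD169 vs AD83: 12
The largest is 12, between AD169 and AD83.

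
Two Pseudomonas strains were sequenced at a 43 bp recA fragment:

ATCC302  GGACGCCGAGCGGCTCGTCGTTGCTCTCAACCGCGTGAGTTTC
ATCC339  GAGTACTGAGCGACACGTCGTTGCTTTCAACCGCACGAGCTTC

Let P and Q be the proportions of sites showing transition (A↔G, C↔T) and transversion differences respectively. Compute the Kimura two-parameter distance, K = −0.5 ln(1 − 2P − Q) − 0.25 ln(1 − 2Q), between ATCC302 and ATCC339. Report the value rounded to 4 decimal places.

The sequences differ at positions 2 (G/A, transition), 3 (A/G, transition), 4 (C/T, transition), 5 (G/A, transition), 7 (C/T, transition), 13 (G/A, transition), 15 (T/A, transversion), 26 (C/T, transition), 35 (G/A, transition), 36 (T/C, transition), 40 (T/C, transition).
Of the 11 differences, 10 transitions and 1 transversion over 43 sites: P = 10/43 = 0.232558, Q = 1/43 = 0.023256.
d = −0.5·ln(0.511628) − 0.25·ln(0.953488) = −0.5·(-0.670157) − 0.25·(-0.047628) = 0.3470.

0.3470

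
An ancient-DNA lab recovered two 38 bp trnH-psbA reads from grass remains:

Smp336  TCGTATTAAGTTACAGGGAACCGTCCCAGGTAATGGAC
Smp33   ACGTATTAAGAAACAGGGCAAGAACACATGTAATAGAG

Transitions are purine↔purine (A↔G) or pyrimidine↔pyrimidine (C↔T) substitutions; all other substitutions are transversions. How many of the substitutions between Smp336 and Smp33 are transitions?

2

Mismatches occur at site 1 (T/A, transversion), site 11 (T/A, transversion), site 12 (T/A, transversion), site 19 (A/C, transversion), site 21 (C/A, transversion), site 22 (C/G, transversion), site 23 (G/A, transition), site 24 (T/A, transversion), site 26 (C/A, transversion), site 29 (G/T, transversion), site 35 (G/A, transition), site 38 (C/G, transversion).
Of the 12 differences, 2 transitions and 10 transversions, so the answer is 2.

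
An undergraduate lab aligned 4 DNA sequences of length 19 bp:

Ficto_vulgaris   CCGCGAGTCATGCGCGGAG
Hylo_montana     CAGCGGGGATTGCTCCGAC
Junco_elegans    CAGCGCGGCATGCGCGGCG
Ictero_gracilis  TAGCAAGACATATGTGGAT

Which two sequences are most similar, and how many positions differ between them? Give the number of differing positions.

Pairwise Hamming distances:
  Ficto_vulgaris vs Hylo_montana: 8
  Ficto_vulgaris vs Junco_elegans: 4
  Ficto_vulgaris vs Ictero_gracilis: 8
  Hylo_montana vs Junco_elegans: 7
  Hylo_montana vs Ictero_gracilis: 12
  Junco_elegans vs Ictero_gracilis: 9
The smallest is 4, between Ficto_vulgaris and Junco_elegans.

4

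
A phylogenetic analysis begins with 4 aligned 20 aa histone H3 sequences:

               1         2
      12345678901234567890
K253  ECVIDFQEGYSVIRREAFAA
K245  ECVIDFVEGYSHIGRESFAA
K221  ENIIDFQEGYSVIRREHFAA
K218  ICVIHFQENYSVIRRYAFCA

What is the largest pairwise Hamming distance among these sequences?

9

Pairwise Hamming distances:
  K253 vs K245: 4
  K253 vs K221: 3
  K253 vs K218: 5
  K245 vs K221: 6
  K245 vs K218: 9
  K221 vs K218: 8
The largest is 9, between K245 and K218.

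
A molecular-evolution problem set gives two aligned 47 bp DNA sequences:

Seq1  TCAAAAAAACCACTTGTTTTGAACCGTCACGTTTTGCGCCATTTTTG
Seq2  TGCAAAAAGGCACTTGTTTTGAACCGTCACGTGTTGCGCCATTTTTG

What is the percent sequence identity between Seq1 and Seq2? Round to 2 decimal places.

89.36%

Mismatches occur at site 2 (C/G), site 3 (A/C), site 9 (A/G), site 10 (C/G), site 33 (T/G).
42 of the 47 sites match, so the percent identity is 42/47 × 100 = 89.36%.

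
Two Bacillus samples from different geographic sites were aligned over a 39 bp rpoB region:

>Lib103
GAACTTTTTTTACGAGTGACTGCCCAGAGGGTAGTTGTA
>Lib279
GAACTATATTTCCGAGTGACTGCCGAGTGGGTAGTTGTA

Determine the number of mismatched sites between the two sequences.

5

Differing sites — 6:T/A; 8:T/A; 12:A/C; 25:C/G; 28:A/T.
That gives 5 mismatches out of 39 aligned sites, so the Hamming distance is 5.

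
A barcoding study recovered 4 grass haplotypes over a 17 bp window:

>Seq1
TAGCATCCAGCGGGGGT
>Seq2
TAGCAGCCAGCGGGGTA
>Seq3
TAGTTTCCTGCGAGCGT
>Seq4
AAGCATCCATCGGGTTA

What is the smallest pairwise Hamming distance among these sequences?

Pairwise Hamming distances:
  Seq1 vs Seq2: 3
  Seq1 vs Seq3: 5
  Seq1 vs Seq4: 5
  Seq2 vs Seq3: 8
  Seq2 vs Seq4: 4
  Seq3 vs Seq4: 9
The smallest is 3, between Seq1 and Seq2.

3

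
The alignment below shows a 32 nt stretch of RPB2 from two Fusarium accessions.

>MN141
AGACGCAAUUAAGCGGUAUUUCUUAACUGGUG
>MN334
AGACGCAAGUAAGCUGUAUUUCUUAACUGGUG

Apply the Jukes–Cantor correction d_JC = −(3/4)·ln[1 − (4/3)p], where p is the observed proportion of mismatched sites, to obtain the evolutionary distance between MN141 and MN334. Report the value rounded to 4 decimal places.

Differing sites — 9:U/G; 15:G/U.
p = 2/32 = 0.062500.
d = −0.75 · ln(1 − (4/3)·0.062500) = −0.75 · ln(0.916667) = −0.75 · (-0.087011) = 0.0653.

0.0653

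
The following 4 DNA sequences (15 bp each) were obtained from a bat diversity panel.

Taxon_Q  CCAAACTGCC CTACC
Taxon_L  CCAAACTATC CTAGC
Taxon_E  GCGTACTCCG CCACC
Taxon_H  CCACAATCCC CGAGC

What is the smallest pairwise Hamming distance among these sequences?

3

Pairwise Hamming distances:
  Taxon_Q vs Taxon_L: 3
  Taxon_Q vs Taxon_E: 6
  Taxon_Q vs Taxon_H: 5
  Taxon_L vs Taxon_E: 8
  Taxon_L vs Taxon_H: 5
  Taxon_E vs Taxon_H: 7
The smallest is 3, between Taxon_Q and Taxon_L.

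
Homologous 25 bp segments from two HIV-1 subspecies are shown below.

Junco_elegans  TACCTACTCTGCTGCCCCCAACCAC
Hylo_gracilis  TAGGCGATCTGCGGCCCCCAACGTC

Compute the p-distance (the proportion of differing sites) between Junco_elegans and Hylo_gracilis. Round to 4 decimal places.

The sequences differ at positions 3 (C/G), 4 (C/G), 5 (T/C), 6 (A/G), 7 (C/A), 13 (T/G), 23 (C/G), 24 (A/T).
There are 8 differences over 25 sites, so p = 8/25 = 0.3200.

0.3200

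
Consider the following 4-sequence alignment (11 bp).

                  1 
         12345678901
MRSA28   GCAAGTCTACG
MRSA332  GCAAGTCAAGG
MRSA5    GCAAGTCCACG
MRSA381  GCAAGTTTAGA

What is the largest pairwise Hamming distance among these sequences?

Pairwise Hamming distances:
  MRSA28 vs MRSA332: 2
  MRSA28 vs MRSA5: 1
  MRSA28 vs MRSA381: 3
  MRSA332 vs MRSA5: 2
  MRSA332 vs MRSA381: 3
  MRSA5 vs MRSA381: 4
The largest is 4, between MRSA5 and MRSA381.

4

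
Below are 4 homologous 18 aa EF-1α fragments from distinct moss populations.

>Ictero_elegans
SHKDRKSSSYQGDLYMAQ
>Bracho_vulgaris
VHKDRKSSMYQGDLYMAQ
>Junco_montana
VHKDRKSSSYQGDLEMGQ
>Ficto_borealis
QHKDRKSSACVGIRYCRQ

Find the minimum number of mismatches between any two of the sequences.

Pairwise Hamming distances:
  Ictero_elegans vs Bracho_vulgaris: 2
  Ictero_elegans vs Junco_montana: 3
  Ictero_elegans vs Ficto_borealis: 8
  Bracho_vulgaris vs Junco_montana: 3
  Bracho_vulgaris vs Ficto_borealis: 8
  Junco_montana vs Ficto_borealis: 9
The smallest is 2, between Ictero_elegans and Bracho_vulgaris.

2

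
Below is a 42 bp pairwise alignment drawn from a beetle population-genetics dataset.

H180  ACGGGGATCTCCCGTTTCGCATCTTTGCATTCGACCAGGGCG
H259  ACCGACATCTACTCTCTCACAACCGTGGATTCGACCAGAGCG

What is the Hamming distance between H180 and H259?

13

Differing sites — 3:G/C; 5:G/A; 6:G/C; 11:C/A; 13:C/T; 14:G/C; 16:T/C; 19:G/A; 22:T/A; 24:T/C; 25:T/G; 28:C/G; 39:G/A.
That gives 13 mismatches out of 42 aligned sites, so the Hamming distance is 13.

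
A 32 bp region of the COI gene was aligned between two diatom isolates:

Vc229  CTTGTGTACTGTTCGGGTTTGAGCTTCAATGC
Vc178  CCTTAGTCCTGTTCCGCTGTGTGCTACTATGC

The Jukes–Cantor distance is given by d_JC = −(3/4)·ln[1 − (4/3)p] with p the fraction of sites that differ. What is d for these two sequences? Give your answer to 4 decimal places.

0.4042

Differing sites — 2:T/C; 4:G/T; 5:T/A; 8:A/C; 15:G/C; 17:G/C; 19:T/G; 22:A/T; 26:T/A; 28:A/T.
p = 10/32 = 0.312500.
d = −0.75 · ln(1 − (4/3)·0.312500) = −0.75 · ln(0.583333) = −0.75 · (-0.538997) = 0.4042.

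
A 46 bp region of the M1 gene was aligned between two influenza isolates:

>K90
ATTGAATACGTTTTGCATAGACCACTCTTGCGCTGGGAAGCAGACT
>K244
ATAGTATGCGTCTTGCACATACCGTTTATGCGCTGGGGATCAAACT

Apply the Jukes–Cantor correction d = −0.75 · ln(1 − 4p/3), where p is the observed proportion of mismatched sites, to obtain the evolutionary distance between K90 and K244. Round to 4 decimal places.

Differing sites — 3:T/A; 5:A/T; 8:A/G; 12:T/C; 18:T/C; 20:G/T; 24:A/G; 25:C/T; 27:C/T; 28:T/A; 38:A/G; 40:G/T; 43:G/A.
p = 13/46 = 0.282609.
d = −0.75 · ln(1 − (4/3)·0.282609) = −0.75 · ln(0.623188) = −0.75 · (-0.472907) = 0.3547.

0.3547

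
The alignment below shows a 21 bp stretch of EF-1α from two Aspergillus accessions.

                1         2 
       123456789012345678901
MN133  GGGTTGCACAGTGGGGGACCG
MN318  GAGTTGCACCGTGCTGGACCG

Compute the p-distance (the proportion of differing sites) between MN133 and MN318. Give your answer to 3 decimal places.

0.190

The sequences differ at positions 2 (G/A), 10 (A/C), 14 (G/C), 15 (G/T).
There are 4 differences over 21 sites, so p = 4/21 = 0.190.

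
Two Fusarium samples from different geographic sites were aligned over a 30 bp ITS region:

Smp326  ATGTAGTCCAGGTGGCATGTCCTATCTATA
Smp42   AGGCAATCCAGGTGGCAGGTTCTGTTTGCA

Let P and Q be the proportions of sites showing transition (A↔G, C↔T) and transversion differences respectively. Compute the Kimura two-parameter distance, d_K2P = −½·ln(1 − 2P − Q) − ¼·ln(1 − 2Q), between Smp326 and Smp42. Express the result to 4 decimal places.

Mismatches occur at site 2 (T→G, transversion), site 4 (T→C, transition), site 6 (G→A, transition), site 18 (T→G, transversion), site 21 (C→T, transition), site 24 (A→G, transition), site 26 (C→T, transition), site 28 (A→G, transition), site 29 (T→C, transition).
Of the 9 differences, 7 transitions and 2 transversions over 30 sites: P = 7/30 = 0.233333, Q = 2/30 = 0.066667.
d = −0.5·ln(0.466667) − 0.25·ln(0.866666) = −0.5·(-0.762139) − 0.25·(-0.143102) = 0.4168.

0.4168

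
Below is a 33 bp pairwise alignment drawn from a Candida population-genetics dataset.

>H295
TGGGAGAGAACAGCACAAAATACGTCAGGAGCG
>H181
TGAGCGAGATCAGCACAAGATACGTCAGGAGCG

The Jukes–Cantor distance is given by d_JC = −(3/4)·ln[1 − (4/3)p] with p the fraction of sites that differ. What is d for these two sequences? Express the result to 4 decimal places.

Differing sites — 3:G/A; 5:A/C; 10:A/T; 19:A/G.
p = 4/33 = 0.121212.
d = −0.75 · ln(1 − (4/3)·0.121212) = −0.75 · ln(0.838384) = −0.75 · (-0.176279) = 0.1322.

0.1322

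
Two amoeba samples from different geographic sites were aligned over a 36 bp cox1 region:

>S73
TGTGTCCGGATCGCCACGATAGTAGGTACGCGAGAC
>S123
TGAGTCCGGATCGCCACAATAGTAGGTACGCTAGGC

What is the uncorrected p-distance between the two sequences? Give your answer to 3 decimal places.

Mismatches occur at site 3 (T/A), site 18 (G/A), site 32 (G/T), site 35 (A/G).
There are 4 differences over 36 sites, so p = 4/36 = 0.111.

0.111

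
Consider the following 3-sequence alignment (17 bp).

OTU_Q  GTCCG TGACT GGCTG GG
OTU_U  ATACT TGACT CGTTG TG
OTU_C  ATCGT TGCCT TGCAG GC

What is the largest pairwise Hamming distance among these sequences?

Pairwise Hamming distances:
  OTU_Q vs OTU_U: 6
  OTU_Q vs OTU_C: 7
  OTU_U vs OTU_C: 8
The largest is 8, between OTU_U and OTU_C.

8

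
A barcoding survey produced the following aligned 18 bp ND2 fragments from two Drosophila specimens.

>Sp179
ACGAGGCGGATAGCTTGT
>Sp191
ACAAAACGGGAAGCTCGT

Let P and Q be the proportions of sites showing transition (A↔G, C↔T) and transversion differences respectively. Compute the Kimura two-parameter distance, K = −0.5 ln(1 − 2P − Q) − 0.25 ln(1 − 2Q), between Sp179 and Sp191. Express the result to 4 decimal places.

Mismatches occur at site 3 (G→A, transition), site 5 (G→A, transition), site 6 (G→A, transition), site 10 (A→G, transition), site 11 (T→A, transversion), site 16 (T→C, transition).
Of the 6 differences, 5 transitions and 1 transversion over 18 sites: P = 5/18 = 0.277778, Q = 1/18 = 0.055556.
d = −0.5·ln(0.388888) − 0.25·ln(0.888888) = −0.5·(-0.944464) − 0.25·(-0.117784) = 0.5017.

0.5017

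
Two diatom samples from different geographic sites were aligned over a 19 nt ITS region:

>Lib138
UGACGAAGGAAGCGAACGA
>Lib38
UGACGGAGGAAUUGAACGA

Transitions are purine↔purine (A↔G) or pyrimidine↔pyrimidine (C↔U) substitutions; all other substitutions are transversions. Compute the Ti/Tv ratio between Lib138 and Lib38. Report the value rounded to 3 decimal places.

2.000

The sequences differ at positions 6 (A/G, transition), 12 (G/U, transversion), 13 (C/U, transition).
Of the 3 differences, 2 transitions and 1 transversion, so Ti/Tv = 2/1 = 2.000.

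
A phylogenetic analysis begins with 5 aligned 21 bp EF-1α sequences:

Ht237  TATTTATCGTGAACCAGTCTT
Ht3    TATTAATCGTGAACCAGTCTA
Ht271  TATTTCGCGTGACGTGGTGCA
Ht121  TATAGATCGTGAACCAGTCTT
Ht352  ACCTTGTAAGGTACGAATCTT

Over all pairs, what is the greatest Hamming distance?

17

Pairwise Hamming distances:
  Ht237 vs Ht3: 2
  Ht237 vs Ht271: 9
  Ht237 vs Ht121: 2
  Ht237 vs Ht352: 10
  Ht3 vs Ht271: 9
  Ht3 vs Ht121: 3
  Ht3 vs Ht352: 12
  Ht271 vs Ht121: 11
  Ht271 vs Ht352: 17
  Ht121 vs Ht352: 12
The largest is 17, between Ht271 and Ht352.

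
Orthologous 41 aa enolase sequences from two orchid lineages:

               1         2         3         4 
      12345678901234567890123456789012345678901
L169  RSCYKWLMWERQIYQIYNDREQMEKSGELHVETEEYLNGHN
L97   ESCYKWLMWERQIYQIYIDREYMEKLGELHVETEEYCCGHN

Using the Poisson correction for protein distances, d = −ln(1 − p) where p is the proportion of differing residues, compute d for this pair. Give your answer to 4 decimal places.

0.1582

Mismatches occur at site 1 (R→E), site 18 (N→I), site 22 (Q→Y), site 26 (S→L), site 37 (L→C), site 38 (N→C).
p = 6/41 = 0.146341.
d = −ln(1 − 0.146341) = −ln(0.853659) = 0.1582.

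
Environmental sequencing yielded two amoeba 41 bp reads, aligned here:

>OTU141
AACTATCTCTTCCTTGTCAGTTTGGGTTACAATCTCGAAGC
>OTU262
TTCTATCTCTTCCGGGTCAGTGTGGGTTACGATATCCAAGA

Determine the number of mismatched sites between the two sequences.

9

Mismatches occur at site 1 (A↔T), site 2 (A↔T), site 14 (T↔G), site 15 (T↔G), site 22 (T↔G), site 31 (A↔G), site 34 (C↔A), site 37 (G↔C), site 41 (C↔A).
That gives 9 mismatches out of 41 aligned sites, so the Hamming distance is 9.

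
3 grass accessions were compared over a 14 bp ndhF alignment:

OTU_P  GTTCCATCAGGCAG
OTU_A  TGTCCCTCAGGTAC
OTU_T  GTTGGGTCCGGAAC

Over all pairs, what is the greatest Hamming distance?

7

Pairwise Hamming distances:
  OTU_P vs OTU_A: 5
  OTU_P vs OTU_T: 6
  OTU_A vs OTU_T: 7
The largest is 7, between OTU_A and OTU_T.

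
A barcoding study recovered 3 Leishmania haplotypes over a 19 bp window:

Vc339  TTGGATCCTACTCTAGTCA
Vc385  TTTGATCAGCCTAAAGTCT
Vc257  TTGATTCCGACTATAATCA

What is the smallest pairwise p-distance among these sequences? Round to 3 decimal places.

0.263

Pairwise Hamming distances:
  Vc339 vs Vc385: 7
  Vc339 vs Vc257: 5
  Vc385 vs Vc257: 8
The smallest is 5 mismatches, between Vc339 and Vc257; p = 5/19 = 0.263.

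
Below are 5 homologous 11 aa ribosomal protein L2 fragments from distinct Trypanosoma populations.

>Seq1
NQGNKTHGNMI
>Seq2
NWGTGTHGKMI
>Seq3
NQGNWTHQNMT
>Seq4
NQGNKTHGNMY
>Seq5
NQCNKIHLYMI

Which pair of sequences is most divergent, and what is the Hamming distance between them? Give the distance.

7

Pairwise Hamming distances:
  Seq1 vs Seq2: 4
  Seq1 vs Seq3: 3
  Seq1 vs Seq4: 1
  Seq1 vs Seq5: 4
  Seq2 vs Seq3: 6
  Seq2 vs Seq4: 5
  Seq2 vs Seq5: 7
  Seq3 vs Seq4: 3
  Seq3 vs Seq5: 6
  Seq4 vs Seq5: 5
The largest is 7, between Seq2 and Seq5.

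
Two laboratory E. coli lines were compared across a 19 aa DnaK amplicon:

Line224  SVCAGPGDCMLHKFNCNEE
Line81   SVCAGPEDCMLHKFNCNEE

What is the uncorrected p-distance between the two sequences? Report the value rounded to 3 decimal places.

Differing sites — 7:G/E.
There are 1 differences over 19 sites, so p = 1/19 = 0.053.

0.053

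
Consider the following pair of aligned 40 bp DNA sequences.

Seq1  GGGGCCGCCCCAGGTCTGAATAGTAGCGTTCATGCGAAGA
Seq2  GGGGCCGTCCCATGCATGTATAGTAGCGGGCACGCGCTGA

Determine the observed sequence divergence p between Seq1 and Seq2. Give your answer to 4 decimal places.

Differing sites — 8:C/T; 13:G/T; 15:T/C; 16:C/A; 19:A/T; 29:T/G; 30:T/G; 33:T/C; 37:A/C; 38:A/T.
There are 10 differences over 40 sites, so p = 10/40 = 0.2500.

0.2500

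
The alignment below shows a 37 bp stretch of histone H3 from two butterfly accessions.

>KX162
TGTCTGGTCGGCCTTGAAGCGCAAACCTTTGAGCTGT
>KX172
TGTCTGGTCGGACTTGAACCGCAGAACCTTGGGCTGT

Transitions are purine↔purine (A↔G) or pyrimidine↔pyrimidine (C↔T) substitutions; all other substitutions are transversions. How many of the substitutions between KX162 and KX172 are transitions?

3

Mismatches occur at site 12 (C↔A, transversion), site 19 (G↔C, transversion), site 24 (A↔G, transition), site 26 (C↔A, transversion), site 28 (T↔C, transition), site 32 (A↔G, transition).
Of the 6 differences, 3 transitions and 3 transversions, so the answer is 3.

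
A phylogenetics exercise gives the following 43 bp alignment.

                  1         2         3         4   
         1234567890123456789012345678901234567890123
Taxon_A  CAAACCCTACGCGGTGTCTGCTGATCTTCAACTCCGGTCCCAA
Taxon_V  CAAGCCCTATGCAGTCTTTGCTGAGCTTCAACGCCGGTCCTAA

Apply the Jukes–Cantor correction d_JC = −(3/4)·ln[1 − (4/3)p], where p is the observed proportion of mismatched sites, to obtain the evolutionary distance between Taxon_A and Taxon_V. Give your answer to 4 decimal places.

The sequences differ at positions 4 (A/G), 10 (C/T), 13 (G/A), 16 (G/C), 18 (C/T), 25 (T/G), 33 (T/G), 41 (C/T).
p = 8/43 = 0.186047.
d = −0.75 · ln(1 − (4/3)·0.186047) = −0.75 · ln(0.751937) = −0.75 · (-0.285103) = 0.2138.

0.2138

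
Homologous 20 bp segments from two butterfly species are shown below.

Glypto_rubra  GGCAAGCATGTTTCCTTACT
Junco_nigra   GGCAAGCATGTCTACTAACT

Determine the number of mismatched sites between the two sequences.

Mismatches occur at site 12 (T↔C), site 14 (C↔A), site 17 (T↔A).
That gives 3 mismatches out of 20 aligned sites, so the Hamming distance is 3.

3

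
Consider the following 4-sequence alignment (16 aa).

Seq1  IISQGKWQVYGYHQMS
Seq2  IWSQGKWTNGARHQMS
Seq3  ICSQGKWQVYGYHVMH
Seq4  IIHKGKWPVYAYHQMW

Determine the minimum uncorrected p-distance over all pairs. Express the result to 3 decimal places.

0.188

Pairwise Hamming distances:
  Seq1 vs Seq2: 6
  Seq1 vs Seq3: 3
  Seq1 vs Seq4: 5
  Seq2 vs Seq3: 8
  Seq2 vs Seq4: 8
  Seq3 vs Seq4: 7
The smallest is 3 mismatches, between Seq1 and Seq3; p = 3/16 = 0.188.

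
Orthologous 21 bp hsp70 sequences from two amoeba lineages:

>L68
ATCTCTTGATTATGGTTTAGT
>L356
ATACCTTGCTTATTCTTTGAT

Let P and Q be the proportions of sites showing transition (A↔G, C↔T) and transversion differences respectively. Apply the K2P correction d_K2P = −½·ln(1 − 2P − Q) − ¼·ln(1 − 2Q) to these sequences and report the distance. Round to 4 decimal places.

Differing sites — 3:C/A (Tv); 4:T/C (Ti); 9:A/C (Tv); 14:G/T (Tv); 15:G/C (Tv); 19:A/G (Ti); 20:G/A (Ti).
Of the 7 differences, 3 transitions and 4 transversions over 21 sites: P = 3/21 = 0.142857, Q = 4/21 = 0.190476.
d = −0.5·ln(0.523810) − 0.25·ln(0.619048) = −0.5·(-0.646626) − 0.25·(-0.479572) = 0.4432.

0.4432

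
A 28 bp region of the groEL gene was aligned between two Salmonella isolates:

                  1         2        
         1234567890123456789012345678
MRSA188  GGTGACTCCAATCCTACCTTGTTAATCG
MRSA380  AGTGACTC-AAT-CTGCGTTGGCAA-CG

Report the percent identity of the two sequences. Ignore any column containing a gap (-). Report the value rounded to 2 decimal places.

80.00%

Excluding the 3 gap columns leaves 25 comparable sites.
Differing sites — 1:G/A; 16:A/G; 18:C/G; 22:T/G; 23:T/C.
20 of the 25 comparable sites match, so the percent identity is 20/25 × 100 = 80.00%.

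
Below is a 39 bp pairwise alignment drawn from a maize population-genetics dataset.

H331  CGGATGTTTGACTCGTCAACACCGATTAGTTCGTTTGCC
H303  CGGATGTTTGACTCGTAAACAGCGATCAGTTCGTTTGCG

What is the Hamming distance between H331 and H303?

Differing sites — 17:C/A; 22:C/G; 27:T/C; 39:C/G.
That gives 4 mismatches out of 39 aligned sites, so the Hamming distance is 4.

4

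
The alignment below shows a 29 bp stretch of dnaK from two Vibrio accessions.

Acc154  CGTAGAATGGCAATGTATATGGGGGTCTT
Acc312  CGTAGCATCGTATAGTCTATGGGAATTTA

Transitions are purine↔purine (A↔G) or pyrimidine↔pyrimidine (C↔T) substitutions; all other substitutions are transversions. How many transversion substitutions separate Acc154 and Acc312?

Differing sites — 6:A/C (Tv); 9:G/C (Tv); 11:C/T (Ti); 13:A/T (Tv); 14:T/A (Tv); 17:A/C (Tv); 24:G/A (Ti); 25:G/A (Ti); 27:C/T (Ti); 29:T/A (Tv).
Of the 10 differences, 4 transitions and 6 transversions, so the answer is 6.

6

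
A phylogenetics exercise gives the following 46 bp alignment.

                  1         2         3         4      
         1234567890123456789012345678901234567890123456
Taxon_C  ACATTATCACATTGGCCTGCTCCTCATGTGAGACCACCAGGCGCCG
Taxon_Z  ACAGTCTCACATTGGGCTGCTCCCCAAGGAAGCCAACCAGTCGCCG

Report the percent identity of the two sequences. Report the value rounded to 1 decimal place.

The sequences differ at positions 4 (T/G), 6 (A/C), 16 (C/G), 24 (T/C), 27 (T/A), 29 (T/G), 30 (G/A), 33 (A/C), 35 (C/A), 41 (G/T).
36 of the 46 sites match, so the percent identity is 36/46 × 100 = 78.3%.

78.3%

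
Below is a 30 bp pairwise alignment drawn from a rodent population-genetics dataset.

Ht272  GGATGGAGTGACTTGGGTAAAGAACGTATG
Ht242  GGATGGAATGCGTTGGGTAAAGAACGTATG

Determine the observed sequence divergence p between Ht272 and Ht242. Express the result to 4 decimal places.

0.1000

Mismatches occur at site 8 (G→A), site 11 (A→C), site 12 (C→G).
There are 3 differences over 30 sites, so p = 3/30 = 0.1000.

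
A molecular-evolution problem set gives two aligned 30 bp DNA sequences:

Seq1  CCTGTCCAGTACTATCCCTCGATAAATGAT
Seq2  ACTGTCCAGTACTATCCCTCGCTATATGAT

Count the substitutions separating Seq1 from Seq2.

The sequences differ at positions 1 (C/A), 22 (A/C), 25 (A/T).
That gives 3 mismatches out of 30 aligned sites, so the Hamming distance is 3.

3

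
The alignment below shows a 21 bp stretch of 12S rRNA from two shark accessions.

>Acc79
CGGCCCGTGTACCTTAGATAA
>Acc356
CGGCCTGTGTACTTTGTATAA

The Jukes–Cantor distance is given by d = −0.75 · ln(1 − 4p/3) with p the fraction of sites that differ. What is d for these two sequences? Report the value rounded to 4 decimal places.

0.2197

Differing sites — 6:C/T; 13:C/T; 16:A/G; 17:G/T.
p = 4/21 = 0.190476.
d = −0.75 · ln(1 − (4/3)·0.190476) = −0.75 · ln(0.746032) = −0.75 · (-0.292987) = 0.2197.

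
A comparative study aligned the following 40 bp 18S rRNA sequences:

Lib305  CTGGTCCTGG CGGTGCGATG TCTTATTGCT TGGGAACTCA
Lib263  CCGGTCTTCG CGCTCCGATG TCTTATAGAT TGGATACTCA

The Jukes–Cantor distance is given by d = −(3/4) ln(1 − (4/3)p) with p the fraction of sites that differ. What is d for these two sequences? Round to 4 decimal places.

Mismatches occur at site 2 (T→C), site 7 (C→T), site 9 (G→C), site 13 (G→C), site 15 (G→C), site 27 (T→A), site 29 (C→A), site 34 (G→A), site 35 (A→T).
p = 9/40 = 0.225000.
d = −0.75 · ln(1 − (4/3)·0.225000) = −0.75 · ln(0.700000) = −0.75 · (-0.356675) = 0.2675.

0.2675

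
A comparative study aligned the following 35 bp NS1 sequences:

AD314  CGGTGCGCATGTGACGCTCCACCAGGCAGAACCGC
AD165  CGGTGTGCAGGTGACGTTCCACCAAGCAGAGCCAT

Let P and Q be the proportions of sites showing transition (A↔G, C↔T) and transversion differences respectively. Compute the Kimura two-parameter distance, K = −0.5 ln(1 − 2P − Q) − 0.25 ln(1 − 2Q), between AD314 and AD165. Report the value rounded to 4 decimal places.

Mismatches occur at site 6 (C→T, transition), site 10 (T→G, transversion), site 17 (C→T, transition), site 25 (G→A, transition), site 31 (A→G, transition), site 34 (G→A, transition), site 35 (C→T, transition).
Of the 7 differences, 6 transitions and 1 transversion over 35 sites: P = 6/35 = 0.171429, Q = 1/35 = 0.028571.
d = −0.5·ln(0.628571) − 0.25·ln(0.942858) = −0.5·(-0.464306) − 0.25·(-0.058840) = 0.2469.

0.2469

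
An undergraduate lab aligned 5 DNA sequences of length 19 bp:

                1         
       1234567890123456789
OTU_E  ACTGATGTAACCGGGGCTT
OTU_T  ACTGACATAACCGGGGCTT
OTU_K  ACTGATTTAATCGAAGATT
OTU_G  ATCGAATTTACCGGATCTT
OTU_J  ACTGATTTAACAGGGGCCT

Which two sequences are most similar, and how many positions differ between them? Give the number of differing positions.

Pairwise Hamming distances:
  OTU_E vs OTU_T: 2
  OTU_E vs OTU_K: 5
  OTU_E vs OTU_G: 7
  OTU_E vs OTU_J: 3
  OTU_T vs OTU_K: 6
  OTU_T vs OTU_G: 7
  OTU_T vs OTU_J: 4
  OTU_K vs OTU_G: 8
  OTU_K vs OTU_J: 6
  OTU_G vs OTU_J: 8
The smallest is 2, between OTU_E and OTU_T.

2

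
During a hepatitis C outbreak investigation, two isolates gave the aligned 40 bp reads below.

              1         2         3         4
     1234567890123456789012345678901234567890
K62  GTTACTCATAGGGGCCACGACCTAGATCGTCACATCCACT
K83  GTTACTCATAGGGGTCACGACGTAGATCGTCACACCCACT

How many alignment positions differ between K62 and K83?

3

Differing sites — 15:C/T; 22:C/G; 35:T/C.
That gives 3 mismatches out of 40 aligned sites, so the Hamming distance is 3.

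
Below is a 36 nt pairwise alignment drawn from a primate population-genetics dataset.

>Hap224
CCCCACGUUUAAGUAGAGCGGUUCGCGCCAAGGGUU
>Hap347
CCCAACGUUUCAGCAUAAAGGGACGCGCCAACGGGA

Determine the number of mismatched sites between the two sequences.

Mismatches occur at site 4 (C→A), site 11 (A→C), site 14 (U→C), site 16 (G→U), site 18 (G→A), site 19 (C→A), site 22 (U→G), site 23 (U→A), site 32 (G→C), site 35 (U→G), site 36 (U→A).
That gives 11 mismatches out of 36 aligned sites, so the Hamming distance is 11.

11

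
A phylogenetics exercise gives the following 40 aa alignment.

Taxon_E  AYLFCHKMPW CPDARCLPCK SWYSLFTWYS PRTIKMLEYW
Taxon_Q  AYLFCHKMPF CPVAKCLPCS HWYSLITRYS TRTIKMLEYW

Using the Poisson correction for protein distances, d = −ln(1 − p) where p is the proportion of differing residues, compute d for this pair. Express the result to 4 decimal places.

Mismatches occur at site 10 (W→F), site 13 (D→V), site 15 (R→K), site 20 (K→S), site 21 (S→H), site 26 (F→I), site 28 (W→R), site 31 (P→T).
p = 8/40 = 0.200000.
d = −ln(1 − 0.200000) = −ln(0.800000) = 0.2231.

0.2231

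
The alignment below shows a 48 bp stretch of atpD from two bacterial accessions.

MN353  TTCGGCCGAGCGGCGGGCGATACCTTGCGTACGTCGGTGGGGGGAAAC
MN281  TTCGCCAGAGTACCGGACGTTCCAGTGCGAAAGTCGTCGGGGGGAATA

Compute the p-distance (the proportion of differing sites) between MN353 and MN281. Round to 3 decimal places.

0.333

Differing sites — 5:G/C; 7:C/A; 11:C/T; 12:G/A; 13:G/C; 17:G/A; 20:A/T; 22:A/C; 24:C/A; 25:T/G; 30:T/A; 32:C/A; 37:G/T; 38:T/C; 47:A/T; 48:C/A.
There are 16 differences over 48 sites, so p = 16/48 = 0.333.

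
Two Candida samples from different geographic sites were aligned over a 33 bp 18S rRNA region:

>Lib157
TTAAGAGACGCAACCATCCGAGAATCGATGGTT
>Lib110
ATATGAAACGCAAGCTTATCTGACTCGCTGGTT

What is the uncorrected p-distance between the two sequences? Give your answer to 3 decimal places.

Differing sites — 1:T/A; 4:A/T; 7:G/A; 14:C/G; 16:A/T; 18:C/A; 19:C/T; 20:G/C; 21:A/T; 24:A/C; 28:A/C.
There are 11 differences over 33 sites, so p = 11/33 = 0.333.

0.333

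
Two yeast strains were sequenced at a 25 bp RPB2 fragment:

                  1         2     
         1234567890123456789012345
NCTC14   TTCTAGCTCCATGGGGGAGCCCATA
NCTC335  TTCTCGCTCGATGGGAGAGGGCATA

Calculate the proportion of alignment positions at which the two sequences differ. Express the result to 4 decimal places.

0.2000

Mismatches occur at site 5 (A↔C), site 10 (C↔G), site 16 (G↔A), site 20 (C↔G), site 21 (C↔G).
There are 5 differences over 25 sites, so p = 5/25 = 0.2000.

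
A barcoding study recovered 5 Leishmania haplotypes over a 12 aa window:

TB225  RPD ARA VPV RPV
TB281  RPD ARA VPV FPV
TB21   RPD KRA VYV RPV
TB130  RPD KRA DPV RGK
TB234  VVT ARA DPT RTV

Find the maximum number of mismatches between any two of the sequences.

8

Pairwise Hamming distances:
  TB225 vs TB281: 1
  TB225 vs TB21: 2
  TB225 vs TB130: 4
  TB225 vs TB234: 6
  TB281 vs TB21: 3
  TB281 vs TB130: 5
  TB281 vs TB234: 7
  TB21 vs TB130: 4
  TB21 vs TB234: 8
  TB130 vs TB234: 7
The largest is 8, between TB21 and TB234.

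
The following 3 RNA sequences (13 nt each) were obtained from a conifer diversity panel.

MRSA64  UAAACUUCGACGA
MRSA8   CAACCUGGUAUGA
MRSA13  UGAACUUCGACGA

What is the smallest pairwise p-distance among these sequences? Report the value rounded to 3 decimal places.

Pairwise Hamming distances:
  MRSA64 vs MRSA8: 6
  MRSA64 vs MRSA13: 1
  MRSA8 vs MRSA13: 7
The smallest is 1 mismatch, between MRSA64 and MRSA13; p = 1/13 = 0.077.

0.077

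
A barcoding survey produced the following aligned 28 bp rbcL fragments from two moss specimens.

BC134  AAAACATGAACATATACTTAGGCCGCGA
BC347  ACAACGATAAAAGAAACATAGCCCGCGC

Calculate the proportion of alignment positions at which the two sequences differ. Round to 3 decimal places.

The sequences differ at positions 2 (A/C), 6 (A/G), 7 (T/A), 8 (G/T), 11 (C/A), 13 (T/G), 15 (T/A), 18 (T/A), 22 (G/C), 28 (A/C).
There are 10 differences over 28 sites, so p = 10/28 = 0.357.

0.357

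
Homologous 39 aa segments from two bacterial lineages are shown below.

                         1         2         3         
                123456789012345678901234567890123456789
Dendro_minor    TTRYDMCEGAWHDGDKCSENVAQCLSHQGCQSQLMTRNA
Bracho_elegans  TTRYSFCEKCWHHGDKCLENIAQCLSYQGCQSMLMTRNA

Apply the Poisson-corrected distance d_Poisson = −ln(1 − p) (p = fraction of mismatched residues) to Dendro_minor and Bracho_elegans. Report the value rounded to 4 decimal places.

0.2624

The sequences differ at positions 5 (D/S), 6 (M/F), 9 (G/K), 10 (A/C), 13 (D/H), 18 (S/L), 21 (V/I), 27 (H/Y), 33 (Q/M).
p = 9/39 = 0.230769.
d = −ln(1 − 0.230769) = −ln(0.769231) = 0.2624.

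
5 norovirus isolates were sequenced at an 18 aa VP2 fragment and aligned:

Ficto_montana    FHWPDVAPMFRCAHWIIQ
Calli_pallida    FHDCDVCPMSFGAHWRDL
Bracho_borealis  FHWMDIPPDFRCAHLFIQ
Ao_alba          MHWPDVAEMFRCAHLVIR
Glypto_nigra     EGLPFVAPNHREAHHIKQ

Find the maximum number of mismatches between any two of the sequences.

14

Pairwise Hamming distances:
  Ficto_montana vs Calli_pallida: 9
  Ficto_montana vs Bracho_borealis: 6
  Ficto_montana vs Ao_alba: 5
  Ficto_montana vs Glypto_nigra: 9
  Calli_pallida vs Bracho_borealis: 12
  Calli_pallida vs Ao_alba: 12
  Calli_pallida vs Glypto_nigra: 14
  Bracho_borealis vs Ao_alba: 8
  Bracho_borealis vs Glypto_nigra: 13
  Ao_alba vs Glypto_nigra: 12
The largest is 14, between Calli_pallida and Glypto_nigra.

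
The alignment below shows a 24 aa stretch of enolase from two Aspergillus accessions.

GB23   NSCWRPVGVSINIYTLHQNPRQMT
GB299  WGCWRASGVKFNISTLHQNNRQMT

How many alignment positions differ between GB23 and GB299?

8

The sequences differ at positions 1 (N/W), 2 (S/G), 6 (P/A), 7 (V/S), 10 (S/K), 11 (I/F), 14 (Y/S), 20 (P/N).
That gives 8 mismatches out of 24 aligned sites, so the Hamming distance is 8.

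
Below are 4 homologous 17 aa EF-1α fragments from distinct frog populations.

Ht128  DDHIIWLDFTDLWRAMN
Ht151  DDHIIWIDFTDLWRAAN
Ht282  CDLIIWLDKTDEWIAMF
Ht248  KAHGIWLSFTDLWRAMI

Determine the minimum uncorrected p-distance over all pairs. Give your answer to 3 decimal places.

0.118

Pairwise Hamming distances:
  Ht128 vs Ht151: 2
  Ht128 vs Ht282: 6
  Ht128 vs Ht248: 5
  Ht151 vs Ht282: 8
  Ht151 vs Ht248: 7
  Ht282 vs Ht248: 9
The smallest is 2 mismatches, between Ht128 and Ht151; p = 2/17 = 0.118.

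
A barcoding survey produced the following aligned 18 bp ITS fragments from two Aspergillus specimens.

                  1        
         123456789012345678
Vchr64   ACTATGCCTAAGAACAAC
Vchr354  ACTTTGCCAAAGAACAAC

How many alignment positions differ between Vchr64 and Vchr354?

2

Differing sites — 4:A/T; 9:T/A.
That gives 2 mismatches out of 18 aligned sites, so the Hamming distance is 2.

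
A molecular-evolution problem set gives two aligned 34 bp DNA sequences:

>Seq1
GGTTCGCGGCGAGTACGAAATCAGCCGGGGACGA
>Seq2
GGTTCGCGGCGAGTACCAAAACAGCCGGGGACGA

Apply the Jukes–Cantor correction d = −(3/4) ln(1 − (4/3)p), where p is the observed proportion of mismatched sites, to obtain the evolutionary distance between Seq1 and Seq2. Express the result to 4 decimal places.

The sequences differ at positions 17 (G/C), 21 (T/A).
p = 2/34 = 0.058824.
d = −0.75 · ln(1 − (4/3)·0.058824) = −0.75 · ln(0.921568) = −0.75 · (-0.081679) = 0.0613.

0.0613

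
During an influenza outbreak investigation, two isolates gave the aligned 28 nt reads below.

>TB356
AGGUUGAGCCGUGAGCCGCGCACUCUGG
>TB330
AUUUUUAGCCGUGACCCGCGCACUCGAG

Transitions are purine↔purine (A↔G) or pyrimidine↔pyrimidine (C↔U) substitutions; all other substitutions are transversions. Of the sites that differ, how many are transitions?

Differing sites — 2:G/U (Tv); 3:G/U (Tv); 6:G/U (Tv); 15:G/C (Tv); 26:U/G (Tv); 27:G/A (Ti).
Of the 6 differences, 1 transition and 5 transversions, so the answer is 1.

1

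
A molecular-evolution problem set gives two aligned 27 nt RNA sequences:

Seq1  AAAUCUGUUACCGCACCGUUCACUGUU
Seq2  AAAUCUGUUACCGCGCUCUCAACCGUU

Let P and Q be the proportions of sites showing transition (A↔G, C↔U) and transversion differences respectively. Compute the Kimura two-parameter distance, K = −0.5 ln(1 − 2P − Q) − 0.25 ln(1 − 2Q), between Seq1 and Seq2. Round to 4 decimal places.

Differing sites — 15:A/G (Ti); 17:C/U (Ti); 18:G/C (Tv); 20:U/C (Ti); 21:C/A (Tv); 24:U/C (Ti).
Of the 6 differences, 4 transitions and 2 transversions over 27 sites: P = 4/27 = 0.148148, Q = 2/27 = 0.074074.
d = −0.5·ln(0.629630) − 0.25·ln(0.851852) = −0.5·(-0.462623) − 0.25·(-0.160342) = 0.2714.

0.2714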